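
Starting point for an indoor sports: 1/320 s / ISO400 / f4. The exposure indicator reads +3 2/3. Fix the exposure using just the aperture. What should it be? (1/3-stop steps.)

Overexposed by 3 2/3 stops → need 3 2/3 stops darker.
Aperture: f/4 → f/4.5 → f/5 → f/5.6 → f/6.3 → f/7.1 → f/8 → f/9 → f/10 → f/11 → f/13 → f/14.

f/14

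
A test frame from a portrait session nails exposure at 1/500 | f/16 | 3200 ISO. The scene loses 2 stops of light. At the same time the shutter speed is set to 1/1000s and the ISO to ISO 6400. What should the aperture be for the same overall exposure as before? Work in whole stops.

Scene light: 2 stops darker.
Shutter speed: 1/500 → 1/1000 — 1 stop faster (darker).
ISO: 3200 → 6400 — 1 stop raised (brighter).
Net so far: 2 stops darker. Aperture: f/16 → f/11 → f/8.

f/8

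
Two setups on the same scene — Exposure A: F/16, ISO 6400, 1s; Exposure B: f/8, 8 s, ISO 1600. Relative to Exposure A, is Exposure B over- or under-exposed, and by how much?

Aperture: f/16 → f/11 → f/8 — 2 stops larger aperture (brighter).
Shutter speed: 1 → 2 → 4 → 8 — 3 stops slower (brighter).
ISO: 6400 → 3200 → 1600 — 2 stops lower (darker).
Net: +2 +3 −2 = +3 stops.

3 stops brighter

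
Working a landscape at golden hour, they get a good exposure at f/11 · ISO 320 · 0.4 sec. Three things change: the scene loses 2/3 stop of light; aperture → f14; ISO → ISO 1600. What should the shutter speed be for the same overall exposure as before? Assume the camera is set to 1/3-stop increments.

Scene light: 2/3 stop darker.
Aperture: f/11 → f/13 → f/14 — 2/3 stop smaller aperture (darker).
ISO: 320 → 400 → 500 → 640 → 800 → 1000 → 1250 → 1600 — 2 1/3 stops raised (brighter).
Net so far: 1 stop brighter. Shutter speed: 0.4 → 0.3 → 1/4 → 1/5.

1/5s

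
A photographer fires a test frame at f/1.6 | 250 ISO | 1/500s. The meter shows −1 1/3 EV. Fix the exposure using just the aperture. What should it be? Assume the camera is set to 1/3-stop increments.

f/1.0

Underexposed by 1 1/3 stops → need 1 1/3 stops brighter.
Aperture: f/1.6 → f/1.4 → f/1.2 → f/1.1 → f/1.0.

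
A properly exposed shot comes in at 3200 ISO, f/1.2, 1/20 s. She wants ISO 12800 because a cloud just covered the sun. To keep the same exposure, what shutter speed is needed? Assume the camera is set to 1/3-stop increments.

ISO: 3200 → 4000 → 5000 → 6400 → 8000 → 10000 → 12800 — 2 stops higher (brighter).
Need 2 stops darker from the shutter speed: 1/20 → 1/25 → 1/30 → 1/40 → 1/50 → 1/60 → 1/80.

1/80s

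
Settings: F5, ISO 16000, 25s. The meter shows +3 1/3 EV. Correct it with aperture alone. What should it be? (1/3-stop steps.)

Overexposed by 3 1/3 stops → need 3 1/3 stops darker.
Aperture: f/5 → f/5.6 → f/6.3 → f/7.1 → f/8 → f/9 → f/10 → f/11 → f/13 → f/14 → f/16.

f/16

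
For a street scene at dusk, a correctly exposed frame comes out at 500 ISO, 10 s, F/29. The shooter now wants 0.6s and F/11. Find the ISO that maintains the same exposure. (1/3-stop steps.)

ISO 1250

Shutter speed: 10 → 8 → 6 → 5 → 4 → 3.2 → 2.5 → 2 → 1.6 → 1.3 → 1 → 0.8 → 0.6 — 4 stops shorter (darker).
Aperture: f/29 → f/25 → f/22 → f/20 → f/18 → f/16 → f/14 → f/13 → f/11 — 2 2/3 stops wider (brighter).
Net change so far: 1 1/3 stops darker. Offset with the ISO: 500 → 640 → 800 → 1000 → 1250.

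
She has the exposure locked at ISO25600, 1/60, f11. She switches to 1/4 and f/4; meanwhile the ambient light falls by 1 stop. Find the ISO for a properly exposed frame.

Scene light: 1 stop darker.
Shutter speed: 1/60 → 1/30 → 1/15 → 1/8 → 1/4 — 4 stops longer (brighter).
Aperture: f/11 → f/8 → f/5.6 → f/4 — 3 stops wider (brighter).
Net so far: 6 stops brighter. ISO: 25600 → 12800 → 6400 → 3200 → 1600 → 800 → 400.

ISO 400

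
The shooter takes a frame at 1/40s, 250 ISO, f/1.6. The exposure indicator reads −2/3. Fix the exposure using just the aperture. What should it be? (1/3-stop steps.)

Underexposed by 2/3 stop → need 2/3 stop brighter.
Aperture: f/1.6 → f/1.4 → f/1.2.

f/1.2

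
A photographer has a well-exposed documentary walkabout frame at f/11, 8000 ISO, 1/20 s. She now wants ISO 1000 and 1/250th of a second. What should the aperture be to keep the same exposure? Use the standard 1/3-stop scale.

ISO: 8000 → 6400 → 5000 → 4000 → 3200 → 2500 → 2000 → 1600 → 1250 → 1000 — 3 stops lower (darker).
Shutter speed: 1/20 → 1/25 → 1/30 → 1/40 → 1/50 → 1/60 → 1/80 → 1/100 → 1/125 → 1/160 → 1/200 → 1/250 — 3 2/3 stops shorter (darker).
Net change so far: 6 2/3 stops darker. Offset with the aperture: f/11 → f/10 → f/9 → f/8 → f/7.1 → f/6.3 → f/5.6 → f/5 → f/4.5 → f/4 → f/3.5 → f/3.2 → f/2.8 → f/2.5 → f/2.2 → f/2 → f/1.8 → f/1.6 → f/1.4 → f/1.2 → f/1.1.

f/1.1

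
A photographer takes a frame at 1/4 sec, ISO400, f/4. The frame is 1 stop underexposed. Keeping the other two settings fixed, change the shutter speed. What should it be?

1/2s

Underexposed by 1 stop → need 1 stop brighter.
Shutter speed: 1/4 → 1/2.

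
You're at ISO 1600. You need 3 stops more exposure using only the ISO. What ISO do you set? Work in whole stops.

ISO: 1600 → 3200 → 6400 → 12800 — 3 stops raised (brighter).

ISO 12800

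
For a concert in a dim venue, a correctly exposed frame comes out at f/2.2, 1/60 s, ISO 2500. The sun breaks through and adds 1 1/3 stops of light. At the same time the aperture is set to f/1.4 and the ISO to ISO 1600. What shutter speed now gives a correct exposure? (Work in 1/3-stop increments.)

1/250s

Scene light: 1 1/3 stops brighter.
Aperture: f/2.2 → f/2 → f/1.8 → f/1.6 → f/1.4 — 1 1/3 stops opened up (brighter).
ISO: 2500 → 2000 → 1600 — 2/3 stop dropped (darker).
Net so far: 2 stops brighter. Shutter speed: 1/60 → 1/80 → 1/100 → 1/125 → 1/160 → 1/200 → 1/250.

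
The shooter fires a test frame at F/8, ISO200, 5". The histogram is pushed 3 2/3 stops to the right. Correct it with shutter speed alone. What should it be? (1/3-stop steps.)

0.4 s

Overexposed by 3 2/3 stops → need 3 2/3 stops darker.
Shutter speed: 5 → 4 → 3.2 → 2.5 → 2 → 1.6 → 1.3 → 1 → 0.8 → 0.6 → 0.5 → 0.4.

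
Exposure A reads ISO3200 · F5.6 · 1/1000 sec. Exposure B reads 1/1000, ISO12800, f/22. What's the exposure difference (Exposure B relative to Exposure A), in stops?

2 stops darker

Aperture: f/5.6 → f/8 → f/11 → f/16 → f/22 — 4 stops narrower (darker).
Shutter speed: unchanged.
ISO: 3200 → 6400 → 12800 — 2 stops raised (brighter).
Net: −4 +2 = −2 stops.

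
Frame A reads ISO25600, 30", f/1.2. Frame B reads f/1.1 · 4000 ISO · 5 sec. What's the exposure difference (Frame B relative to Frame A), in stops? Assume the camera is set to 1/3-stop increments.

Aperture: f/1.2 → f/1.1 — 1/3 stop larger aperture (brighter).
Shutter speed: 30 → 25 → 20 → 15 → 13 → 10 → 8 → 6 → 5 — 2 2/3 stops faster (darker).
ISO: 25600 → 20000 → 16000 → 12800 → 10000 → 8000 → 6400 → 5000 → 4000 — 2 2/3 stops lower (darker).
Net: +1/3 −2 2/3 −2 2/3 = −5 stops.

5 stops darker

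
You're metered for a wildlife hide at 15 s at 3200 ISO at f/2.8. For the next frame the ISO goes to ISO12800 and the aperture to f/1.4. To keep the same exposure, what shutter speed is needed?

ISO: 3200 → 6400 → 12800 — 2 stops higher (brighter).
Aperture: f/2.8 → f/2 → f/1.4 — 2 stops larger aperture (brighter).
Net change so far: 4 stops brighter. Offset with the shutter speed: 15 → 8 → 4 → 2 → 1.

1 s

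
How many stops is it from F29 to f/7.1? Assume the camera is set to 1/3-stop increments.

f/29 → f/25 → f/22 → f/20 → f/18 → f/16 → f/14 → f/13 → f/11 → f/10 → f/9 → f/8 → f/7.1 — count the steps: 12 third-stops = 4 stops.

4 stops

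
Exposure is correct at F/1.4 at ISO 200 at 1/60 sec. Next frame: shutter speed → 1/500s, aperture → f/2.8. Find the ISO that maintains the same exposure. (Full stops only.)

ISO 6400

Shutter speed: 1/60 → 1/125 → 1/250 → 1/500 — 3 stops shorter (darker).
Aperture: f/1.4 → f/2 → f/2.8 — 2 stops smaller aperture (darker).
Net change so far: 5 stops darker. Offset with the ISO: 200 → 400 → 800 → 1600 → 3200 → 6400.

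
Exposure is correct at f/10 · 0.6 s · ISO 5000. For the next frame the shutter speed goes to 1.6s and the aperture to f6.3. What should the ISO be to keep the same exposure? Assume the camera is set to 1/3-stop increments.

ISO 800

Shutter speed: 0.6 → 0.8 → 1 → 1.3 → 1.6 — 1 1/3 stops longer (brighter).
Aperture: f/10 → f/9 → f/8 → f/7.1 → f/6.3 — 1 1/3 stops opened up (brighter).
Net change so far: 2 2/3 stops brighter. Offset with the ISO: 5000 → 4000 → 3200 → 2500 → 2000 → 1600 → 1250 → 1000 → 800.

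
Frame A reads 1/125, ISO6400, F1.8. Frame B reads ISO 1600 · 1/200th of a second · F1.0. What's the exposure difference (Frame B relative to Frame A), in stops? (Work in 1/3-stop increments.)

Aperture: f/1.8 → f/1.6 → f/1.4 → f/1.2 → f/1.1 → f/1.0 — 1 2/3 stops opened up (brighter).
Shutter speed: 1/125 → 1/160 → 1/200 — 2/3 stop shorter (darker).
ISO: 6400 → 5000 → 4000 → 3200 → 2500 → 2000 → 1600 — 2 stops dropped (darker).
Net: +1 2/3 −2/3 −2 = −1 stop.

1 stop darker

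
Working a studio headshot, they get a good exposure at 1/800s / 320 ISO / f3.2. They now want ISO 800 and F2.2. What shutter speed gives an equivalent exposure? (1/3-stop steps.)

1/4000s

ISO: 320 → 400 → 500 → 640 → 800 — 1 1/3 stops raised (brighter).
Aperture: f/3.2 → f/2.8 → f/2.5 → f/2.2 — 1 stop wider (brighter).
Net change so far: 2 1/3 stops brighter. Offset with the shutter speed: 1/800 → 1/1000 → 1/1250 → 1/1600 → 1/2000 → 1/2500 → 1/3200 → 1/4000.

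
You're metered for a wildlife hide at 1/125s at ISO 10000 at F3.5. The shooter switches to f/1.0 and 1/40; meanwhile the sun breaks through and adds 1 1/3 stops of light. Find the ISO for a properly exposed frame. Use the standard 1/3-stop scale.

ISO 100

Scene light: 1 1/3 stops brighter.
Aperture: f/3.5 → f/3.2 → f/2.8 → f/2.5 → f/2.2 → f/2 → f/1.8 → f/1.6 → f/1.4 → f/1.2 → f/1.1 → f/1.0 — 3 2/3 stops opened up (brighter).
Shutter speed: 1/125 → 1/100 → 1/80 → 1/60 → 1/50 → 1/40 — 1 2/3 stops longer (brighter).
Net so far: 6 2/3 stops brighter. ISO: 10000 → 8000 → 6400 → 5000 → 4000 → 3200 → 2500 → 2000 → 1600 → 1250 → 1000 → 800 → 640 → 500 → 400 → 320 → 250 → 200 → 160 → 125 → 100.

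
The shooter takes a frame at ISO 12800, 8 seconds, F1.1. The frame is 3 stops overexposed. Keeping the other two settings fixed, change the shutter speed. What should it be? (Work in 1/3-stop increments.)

1 s

Overexposed by 3 stops → need 3 stops darker.
Shutter speed: 8 → 6 → 5 → 4 → 3.2 → 2.5 → 2 → 1.6 → 1.3 → 1.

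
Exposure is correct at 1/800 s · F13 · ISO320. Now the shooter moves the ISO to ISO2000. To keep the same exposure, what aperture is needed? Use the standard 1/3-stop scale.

ISO: 320 → 400 → 500 → 640 → 800 → 1000 → 1250 → 1600 → 2000 — 2 2/3 stops raised (brighter).
Need 2 2/3 stops darker from the aperture: f/13 → f/14 → f/16 → f/18 → f/20 → f/22 → f/25 → f/29 → f/32.

f/32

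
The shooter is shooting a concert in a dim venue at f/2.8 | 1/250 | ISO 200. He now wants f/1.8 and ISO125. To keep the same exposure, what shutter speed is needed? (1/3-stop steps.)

Aperture: f/2.8 → f/2.5 → f/2.2 → f/2 → f/1.8 — 1 1/3 stops larger aperture (brighter).
ISO: 200 → 160 → 125 — 2/3 stop lower (darker).
Net change so far: 2/3 stop brighter. Offset with the shutter speed: 1/250 → 1/320 → 1/400.

1/400s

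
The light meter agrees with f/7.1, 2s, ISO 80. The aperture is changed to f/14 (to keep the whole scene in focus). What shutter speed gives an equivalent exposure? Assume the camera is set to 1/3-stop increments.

Aperture: f/7.1 → f/8 → f/9 → f/10 → f/11 → f/13 → f/14 — 2 stops stopped down (darker).
Need 2 stops brighter from the shutter speed: 2 → 2.5 → 3.2 → 4 → 5 → 6 → 8.

8 s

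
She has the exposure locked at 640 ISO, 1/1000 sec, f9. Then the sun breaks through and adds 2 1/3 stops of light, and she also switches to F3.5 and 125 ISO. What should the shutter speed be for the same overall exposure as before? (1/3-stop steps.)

Scene light: 2 1/3 stops brighter.
Aperture: f/9 → f/8 → f/7.1 → f/6.3 → f/5.6 → f/5 → f/4.5 → f/4 → f/3.5 — 2 2/3 stops larger aperture (brighter).
ISO: 640 → 500 → 400 → 320 → 250 → 200 → 160 → 125 — 2 1/3 stops dropped (darker).
Net so far: 2 2/3 stops brighter. Shutter speed: 1/1000 → 1/1250 → 1/1600 → 1/2000 → 1/2500 → 1/3200 → 1/4000 → 1/5000 → 1/6400.

1/6400s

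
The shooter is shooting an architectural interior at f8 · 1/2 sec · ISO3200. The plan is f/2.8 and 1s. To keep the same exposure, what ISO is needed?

ISO 200

Aperture: f/8 → f/5.6 → f/4 → f/2.8 — 3 stops larger aperture (brighter).
Shutter speed: 1/2 → 1 — 1 stop slower (brighter).
Net change so far: 4 stops brighter. Offset with the ISO: 3200 → 1600 → 800 → 400 → 200.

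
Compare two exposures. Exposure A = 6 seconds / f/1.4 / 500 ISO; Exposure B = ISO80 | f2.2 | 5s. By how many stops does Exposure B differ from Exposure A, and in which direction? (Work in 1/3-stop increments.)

4 1/3 stops darker

Aperture: f/1.4 → f/1.6 → f/1.8 → f/2 → f/2.2 — 1 1/3 stops stopped down (darker).
Shutter speed: 6 → 5 — 1/3 stop faster (darker).
ISO: 500 → 400 → 320 → 250 → 200 → 160 → 125 → 100 → 80 — 2 2/3 stops lower (darker).
Net: −1 1/3 −1/3 −2 2/3 = −4 1/3 stops.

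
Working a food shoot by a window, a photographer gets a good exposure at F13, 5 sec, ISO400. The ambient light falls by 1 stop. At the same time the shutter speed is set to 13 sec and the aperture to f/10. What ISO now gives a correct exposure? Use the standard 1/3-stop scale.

Scene light: 1 stop darker.
Shutter speed: 5 → 6 → 8 → 10 → 13 — 1 1/3 stops slower (brighter).
Aperture: f/13 → f/11 → f/10 — 2/3 stop larger aperture (brighter).
Net so far: 1 stop brighter. ISO: 400 → 320 → 250 → 200.

ISO 200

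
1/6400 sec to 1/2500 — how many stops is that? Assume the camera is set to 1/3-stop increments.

1 1/3 stops

1/6400 → 1/5000 → 1/4000 → 1/3200 → 1/2500 — count the steps: 4 third-stops = 1 1/3 stops.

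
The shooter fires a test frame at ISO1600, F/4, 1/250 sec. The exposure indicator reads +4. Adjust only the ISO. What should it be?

Overexposed by 4 stops → need 4 stops darker.
ISO: 1600 → 800 → 400 → 200 → 100.

ISO 100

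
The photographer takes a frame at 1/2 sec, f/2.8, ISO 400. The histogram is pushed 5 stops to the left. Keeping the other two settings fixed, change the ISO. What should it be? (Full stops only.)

Underexposed by 5 stops → need 5 stops brighter.
ISO: 400 → 800 → 1600 → 3200 → 6400 → 12800.

ISO 12800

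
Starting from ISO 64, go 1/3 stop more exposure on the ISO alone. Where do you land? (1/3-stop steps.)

ISO 80

ISO: 64 → 80 — 1/3 stop higher (brighter).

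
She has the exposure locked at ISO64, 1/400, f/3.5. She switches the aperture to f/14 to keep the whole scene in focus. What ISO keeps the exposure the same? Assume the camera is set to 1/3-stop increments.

Aperture: f/3.5 → f/4 → f/4.5 → f/5 → f/5.6 → f/6.3 → f/7.1 → f/8 → f/9 → f/10 → f/11 → f/13 → f/14 — 4 stops narrower (darker).
Need 4 stops brighter from the ISO: 64 → 80 → 100 → 125 → 160 → 200 → 250 → 320 → 400 → 500 → 640 → 800 → 1000.

ISO 1000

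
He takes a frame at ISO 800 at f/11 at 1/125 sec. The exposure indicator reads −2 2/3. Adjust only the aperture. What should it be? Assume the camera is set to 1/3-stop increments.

Underexposed by 2 2/3 stops → need 2 2/3 stops brighter.
Aperture: f/11 → f/10 → f/9 → f/8 → f/7.1 → f/6.3 → f/5.6 → f/5 → f/4.5.

f/4.5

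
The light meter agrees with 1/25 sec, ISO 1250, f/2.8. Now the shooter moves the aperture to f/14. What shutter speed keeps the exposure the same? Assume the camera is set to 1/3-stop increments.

Aperture: f/2.8 → f/3.2 → f/3.5 → f/4 → f/4.5 → f/5 → f/5.6 → f/6.3 → f/7.1 → f/8 → f/9 → f/10 → f/11 → f/13 → f/14 — 4 2/3 stops smaller aperture (darker).
Need 4 2/3 stops brighter from the shutter speed: 1/25 → 1/20 → 1/15 → 1/13 → 1/10 → 1/8 → 1/6 → 1/5 → 1/4 → 0.3 → 0.4 → 0.5 → 0.6 → 0.8 → 1.

1 s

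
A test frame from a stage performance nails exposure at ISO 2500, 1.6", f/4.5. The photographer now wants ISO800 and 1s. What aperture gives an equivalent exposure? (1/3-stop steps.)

ISO: 2500 → 2000 → 1600 → 1250 → 1000 → 800 — 1 2/3 stops lower (darker).
Shutter speed: 1.6 → 1.3 → 1 — 2/3 stop faster (darker).
Net change so far: 2 1/3 stops darker. Offset with the aperture: f/4.5 → f/4 → f/3.5 → f/3.2 → f/2.8 → f/2.5 → f/2.2 → f/2.

f/2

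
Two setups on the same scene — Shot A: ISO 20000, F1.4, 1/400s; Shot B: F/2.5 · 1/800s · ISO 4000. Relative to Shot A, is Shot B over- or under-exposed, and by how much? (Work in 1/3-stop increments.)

Aperture: f/1.4 → f/1.6 → f/1.8 → f/2 → f/2.2 → f/2.5 — 1 2/3 stops narrower (darker).
Shutter speed: 1/400 → 1/500 → 1/640 → 1/800 — 1 stop faster (darker).
ISO: 20000 → 16000 → 12800 → 10000 → 8000 → 6400 → 5000 → 4000 — 2 1/3 stops lower (darker).
Net: −1 2/3 −1 −2 1/3 = −5 stops.

5 stops darker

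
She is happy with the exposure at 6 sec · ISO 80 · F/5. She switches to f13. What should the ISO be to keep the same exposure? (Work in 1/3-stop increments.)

Aperture: f/5 → f/5.6 → f/6.3 → f/7.1 → f/8 → f/9 → f/10 → f/11 → f/13 — 2 2/3 stops stopped down (darker).
Need 2 2/3 stops brighter from the ISO: 80 → 100 → 125 → 160 → 200 → 250 → 320 → 400 → 500.

ISO 500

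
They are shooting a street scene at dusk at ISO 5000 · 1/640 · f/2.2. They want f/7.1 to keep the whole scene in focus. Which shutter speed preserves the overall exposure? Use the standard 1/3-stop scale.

1/60s

Aperture: f/2.2 → f/2.5 → f/2.8 → f/3.2 → f/3.5 → f/4 → f/4.5 → f/5 → f/5.6 → f/6.3 → f/7.1 — 3 1/3 stops narrower (darker).
Need 3 1/3 stops brighter from the shutter speed: 1/640 → 1/500 → 1/400 → 1/320 → 1/250 → 1/200 → 1/160 → 1/125 → 1/100 → 1/80 → 1/60.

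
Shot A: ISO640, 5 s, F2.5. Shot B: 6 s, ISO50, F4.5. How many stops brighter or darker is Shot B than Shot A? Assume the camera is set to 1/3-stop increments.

Aperture: f/2.5 → f/2.8 → f/3.2 → f/3.5 → f/4 → f/4.5 — 1 2/3 stops smaller aperture (darker).
Shutter speed: 5 → 6 — 1/3 stop longer (brighter).
ISO: 640 → 500 → 400 → 320 → 250 → 200 → 160 → 125 → 100 → 80 → 64 → 50 — 3 2/3 stops lower (darker).
Net: −1 2/3 +1/3 −3 2/3 = −5 stops.

5 stops darker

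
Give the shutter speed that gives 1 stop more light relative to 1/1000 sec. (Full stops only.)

1/500s

Shutter speed: 1/1000 → 1/500 — 1 stop longer (brighter).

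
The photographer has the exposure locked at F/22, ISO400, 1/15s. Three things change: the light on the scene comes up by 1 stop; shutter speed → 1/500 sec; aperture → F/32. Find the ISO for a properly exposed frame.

ISO 12800

Scene light: 1 stop brighter.
Shutter speed: 1/15 → 1/30 → 1/60 → 1/125 → 1/250 → 1/500 — 5 stops faster (darker).
Aperture: f/22 → f/32 — 1 stop stopped down (darker).
Net so far: 5 stops darker. ISO: 400 → 800 → 1600 → 3200 → 6400 → 12800.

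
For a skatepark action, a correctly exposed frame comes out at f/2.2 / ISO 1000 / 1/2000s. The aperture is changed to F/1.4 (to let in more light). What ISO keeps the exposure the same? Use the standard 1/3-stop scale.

Aperture: f/2.2 → f/2 → f/1.8 → f/1.6 → f/1.4 — 1 1/3 stops larger aperture (brighter).
Need 1 1/3 stops darker from the ISO: 1000 → 800 → 640 → 500 → 400.

ISO 400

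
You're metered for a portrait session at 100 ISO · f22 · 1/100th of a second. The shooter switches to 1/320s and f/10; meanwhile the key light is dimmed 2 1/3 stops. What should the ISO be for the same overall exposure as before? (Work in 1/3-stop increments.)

Scene light: 2 1/3 stops darker.
Shutter speed: 1/100 → 1/125 → 1/160 → 1/200 → 1/250 → 1/320 — 1 2/3 stops shorter (darker).
Aperture: f/22 → f/20 → f/18 → f/16 → f/14 → f/13 → f/11 → f/10 — 2 1/3 stops opened up (brighter).
Net so far: 1 2/3 stops darker. ISO: 100 → 125 → 160 → 200 → 250 → 320.

ISO 320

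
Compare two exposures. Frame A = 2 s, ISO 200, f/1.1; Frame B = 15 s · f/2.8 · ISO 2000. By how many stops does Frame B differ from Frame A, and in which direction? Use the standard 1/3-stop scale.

Aperture: f/1.1 → f/1.2 → f/1.4 → f/1.6 → f/1.8 → f/2 → f/2.2 → f/2.5 → f/2.8 — 2 2/3 stops smaller aperture (darker).
Shutter speed: 2 → 2.5 → 3.2 → 4 → 5 → 6 → 8 → 10 → 13 → 15 — 3 stops slower (brighter).
ISO: 200 → 250 → 320 → 400 → 500 → 640 → 800 → 1000 → 1250 → 1600 → 2000 — 3 1/3 stops higher (brighter).
Net: −2 2/3 +3 +3 1/3 = +3 2/3 stops.

3 2/3 stops brighter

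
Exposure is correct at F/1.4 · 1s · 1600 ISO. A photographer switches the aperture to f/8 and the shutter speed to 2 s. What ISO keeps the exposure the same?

Aperture: f/1.4 → f/2 → f/2.8 → f/4 → f/5.6 → f/8 — 5 stops stopped down (darker).
Shutter speed: 1 → 2 — 1 stop slower (brighter).
Net change so far: 4 stops darker. Offset with the ISO: 1600 → 3200 → 6400 → 12800 → 25600.

ISO 25600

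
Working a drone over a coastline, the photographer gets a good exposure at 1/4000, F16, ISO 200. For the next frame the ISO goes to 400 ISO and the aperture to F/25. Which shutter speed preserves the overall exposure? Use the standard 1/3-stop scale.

ISO: 200 → 250 → 320 → 400 — 1 stop higher (brighter).
Aperture: f/16 → f/18 → f/20 → f/22 → f/25 — 1 1/3 stops smaller aperture (darker).
Net change so far: 1/3 stop darker. Offset with the shutter speed: 1/4000 → 1/3200.

1/3200s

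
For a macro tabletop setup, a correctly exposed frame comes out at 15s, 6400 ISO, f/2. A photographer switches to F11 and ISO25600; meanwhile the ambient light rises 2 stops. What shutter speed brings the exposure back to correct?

Scene light: 2 stops brighter.
Aperture: f/2 → f/2.8 → f/4 → f/5.6 → f/8 → f/11 — 5 stops stopped down (darker).
ISO: 6400 → 12800 → 25600 — 2 stops raised (brighter).
Net so far: 1 stop darker. Shutter speed: 15 → 30.

30 s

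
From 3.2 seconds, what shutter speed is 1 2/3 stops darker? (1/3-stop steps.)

1 s

Shutter speed: 3.2 → 2.5 → 2 → 1.6 → 1.3 → 1 — 1 2/3 stops shorter (darker).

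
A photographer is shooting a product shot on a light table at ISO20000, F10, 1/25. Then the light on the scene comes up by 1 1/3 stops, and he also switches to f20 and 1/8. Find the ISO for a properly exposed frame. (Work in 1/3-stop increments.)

Scene light: 1 1/3 stops brighter.
Aperture: f/10 → f/11 → f/13 → f/14 → f/16 → f/18 → f/20 — 2 stops smaller aperture (darker).
Shutter speed: 1/25 → 1/20 → 1/15 → 1/13 → 1/10 → 1/8 — 1 2/3 stops longer (brighter).
Net so far: 1 stop brighter. ISO: 20000 → 16000 → 12800 → 10000.

ISO 10000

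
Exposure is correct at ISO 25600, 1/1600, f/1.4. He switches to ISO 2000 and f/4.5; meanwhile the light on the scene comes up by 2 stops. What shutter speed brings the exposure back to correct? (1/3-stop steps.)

Scene light: 2 stops brighter.
ISO: 25600 → 20000 → 16000 → 12800 → 10000 → 8000 → 6400 → 5000 → 4000 → 3200 → 2500 → 2000 — 3 2/3 stops lower (darker).
Aperture: f/1.4 → f/1.6 → f/1.8 → f/2 → f/2.2 → f/2.5 → f/2.8 → f/3.2 → f/3.5 → f/4 → f/4.5 — 3 1/3 stops stopped down (darker).
Net so far: 5 stops darker. Shutter speed: 1/1600 → 1/1250 → 1/1000 → 1/800 → 1/640 → 1/500 → 1/400 → 1/320 → 1/250 → 1/200 → 1/160 → 1/125 → 1/100 → 1/80 → 1/60 → 1/50.

1/50s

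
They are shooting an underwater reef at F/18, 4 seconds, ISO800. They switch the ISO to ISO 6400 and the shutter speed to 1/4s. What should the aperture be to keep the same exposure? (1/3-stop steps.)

ISO: 800 → 1000 → 1250 → 1600 → 2000 → 2500 → 3200 → 4000 → 5000 → 6400 — 3 stops higher (brighter).
Shutter speed: 4 → 3.2 → 2.5 → 2 → 1.6 → 1.3 → 1 → 0.8 → 0.6 → 0.5 → 0.4 → 0.3 → 1/4 — 4 stops shorter (darker).
Net change so far: 1 stop darker. Offset with the aperture: f/18 → f/16 → f/14 → f/13.

f/13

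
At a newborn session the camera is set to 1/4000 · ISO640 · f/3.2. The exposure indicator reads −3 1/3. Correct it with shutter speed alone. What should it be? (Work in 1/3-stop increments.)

1/400s

Underexposed by 3 1/3 stops → need 3 1/3 stops brighter.
Shutter speed: 1/4000 → 1/3200 → 1/2500 → 1/2000 → 1/1600 → 1/1250 → 1/1000 → 1/800 → 1/640 → 1/500 → 1/400.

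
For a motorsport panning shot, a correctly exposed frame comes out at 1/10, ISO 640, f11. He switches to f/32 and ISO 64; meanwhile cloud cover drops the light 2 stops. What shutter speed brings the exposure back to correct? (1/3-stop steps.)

Scene light: 2 stops darker.
Aperture: f/11 → f/13 → f/14 → f/16 → f/18 → f/20 → f/22 → f/25 → f/29 → f/32 — 3 stops stopped down (darker).
ISO: 640 → 500 → 400 → 320 → 250 → 200 → 160 → 125 → 100 → 80 → 64 — 3 1/3 stops dropped (darker).
Net so far: 8 1/3 stops darker. Shutter speed: 1/10 → 1/8 → 1/6 → 1/5 → 1/4 → 0.3 → 0.4 → 0.5 → 0.6 → 0.8 → 1 → 1.3 → 1.6 → 2 → 2.5 → 3.2 → 4 → 5 → 6 → 8 → 10 → 13 → 15 → 20 → 25 → 30.

30 s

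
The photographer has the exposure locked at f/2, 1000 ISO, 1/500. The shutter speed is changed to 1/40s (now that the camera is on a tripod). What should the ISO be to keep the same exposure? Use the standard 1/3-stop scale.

ISO 80

Shutter speed: 1/500 → 1/400 → 1/320 → 1/250 → 1/200 → 1/160 → 1/125 → 1/100 → 1/80 → 1/60 → 1/50 → 1/40 — 3 2/3 stops longer (brighter).
Need 3 2/3 stops darker from the ISO: 1000 → 800 → 640 → 500 → 400 → 320 → 250 → 200 → 160 → 125 → 100 → 80.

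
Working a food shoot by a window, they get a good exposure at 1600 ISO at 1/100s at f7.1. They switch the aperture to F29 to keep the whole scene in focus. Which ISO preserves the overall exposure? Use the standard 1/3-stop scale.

Aperture: f/7.1 → f/8 → f/9 → f/10 → f/11 → f/13 → f/14 → f/16 → f/18 → f/20 → f/22 → f/25 → f/29 — 4 stops stopped down (darker).
Need 4 stops brighter from the ISO: 1600 → 2000 → 2500 → 3200 → 4000 → 5000 → 6400 → 8000 → 10000 → 12800 → 16000 → 20000 → 25600.

ISO 25600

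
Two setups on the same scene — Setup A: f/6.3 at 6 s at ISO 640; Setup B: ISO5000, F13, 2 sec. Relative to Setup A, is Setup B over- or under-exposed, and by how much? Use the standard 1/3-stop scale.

2/3 stop darker

Aperture: f/6.3 → f/7.1 → f/8 → f/9 → f/10 → f/11 → f/13 — 2 stops smaller aperture (darker).
Shutter speed: 6 → 5 → 4 → 3.2 → 2.5 → 2 — 1 2/3 stops shorter (darker).
ISO: 640 → 800 → 1000 → 1250 → 1600 → 2000 → 2500 → 3200 → 4000 → 5000 — 3 stops raised (brighter).
Net: −2 −1 2/3 +3 = −2/3 stops.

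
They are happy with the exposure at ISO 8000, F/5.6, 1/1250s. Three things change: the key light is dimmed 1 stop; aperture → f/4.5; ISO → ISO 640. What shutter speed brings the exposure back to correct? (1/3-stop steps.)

1/80s

Scene light: 1 stop darker.
Aperture: f/5.6 → f/5 → f/4.5 — 2/3 stop opened up (brighter).
ISO: 8000 → 6400 → 5000 → 4000 → 3200 → 2500 → 2000 → 1600 → 1250 → 1000 → 800 → 640 — 3 2/3 stops lower (darker).
Net so far: 4 stops darker. Shutter speed: 1/1250 → 1/1000 → 1/800 → 1/640 → 1/500 → 1/400 → 1/320 → 1/250 → 1/200 → 1/160 → 1/125 → 1/100 → 1/80.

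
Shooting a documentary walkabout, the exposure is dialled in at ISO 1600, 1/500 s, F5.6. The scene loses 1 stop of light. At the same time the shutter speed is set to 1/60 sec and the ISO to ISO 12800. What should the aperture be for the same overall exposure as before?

f/32

Scene light: 1 stop darker.
Shutter speed: 1/500 → 1/250 → 1/125 → 1/60 — 3 stops longer (brighter).
ISO: 1600 → 3200 → 6400 → 12800 — 3 stops raised (brighter).
Net so far: 5 stops brighter. Aperture: f/5.6 → f/8 → f/11 → f/16 → f/22 → f/32.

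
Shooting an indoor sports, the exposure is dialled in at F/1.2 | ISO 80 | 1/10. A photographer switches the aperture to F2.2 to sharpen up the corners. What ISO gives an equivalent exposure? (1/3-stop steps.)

ISO 250

Aperture: f/1.2 → f/1.4 → f/1.6 → f/1.8 → f/2 → f/2.2 — 1 2/3 stops narrower (darker).
Need 1 2/3 stops brighter from the ISO: 80 → 100 → 125 → 160 → 200 → 250.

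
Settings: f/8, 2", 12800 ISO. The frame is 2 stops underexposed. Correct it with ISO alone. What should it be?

Underexposed by 2 stops → need 2 stops brighter.
ISO: 12800 → 25600 → 51200.

ISO 51200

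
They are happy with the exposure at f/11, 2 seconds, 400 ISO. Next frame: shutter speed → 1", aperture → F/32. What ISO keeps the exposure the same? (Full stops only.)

ISO 6400

Shutter speed: 2 → 1 — 1 stop faster (darker).
Aperture: f/11 → f/16 → f/22 → f/32 — 3 stops narrower (darker).
Net change so far: 4 stops darker. Offset with the ISO: 400 → 800 → 1600 → 3200 → 6400.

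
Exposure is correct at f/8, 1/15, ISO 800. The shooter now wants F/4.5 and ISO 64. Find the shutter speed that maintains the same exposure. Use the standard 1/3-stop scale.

1/4s

Aperture: f/8 → f/7.1 → f/6.3 → f/5.6 → f/5 → f/4.5 — 1 2/3 stops opened up (brighter).
ISO: 800 → 640 → 500 → 400 → 320 → 250 → 200 → 160 → 125 → 100 → 80 → 64 — 3 2/3 stops lower (darker).
Net change so far: 2 stops darker. Offset with the shutter speed: 1/15 → 1/13 → 1/10 → 1/8 → 1/6 → 1/5 → 1/4.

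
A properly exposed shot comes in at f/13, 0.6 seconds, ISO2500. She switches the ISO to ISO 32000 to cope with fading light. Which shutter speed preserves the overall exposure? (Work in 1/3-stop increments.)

1/20s

ISO: 2500 → 3200 → 4000 → 5000 → 6400 → 8000 → 10000 → 12800 → 16000 → 20000 → 25600 → 32000 — 3 2/3 stops higher (brighter).
Need 3 2/3 stops darker from the shutter speed: 0.6 → 0.5 → 0.4 → 0.3 → 1/4 → 1/5 → 1/6 → 1/8 → 1/10 → 1/13 → 1/15 → 1/20.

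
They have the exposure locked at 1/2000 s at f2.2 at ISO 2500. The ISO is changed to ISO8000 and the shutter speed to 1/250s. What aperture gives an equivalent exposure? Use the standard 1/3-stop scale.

f/11

ISO: 2500 → 3200 → 4000 → 5000 → 6400 → 8000 — 1 2/3 stops higher (brighter).
Shutter speed: 1/2000 → 1/1600 → 1/1250 → 1/1000 → 1/800 → 1/640 → 1/500 → 1/400 → 1/320 → 1/250 — 3 stops longer (brighter).
Net change so far: 4 2/3 stops brighter. Offset with the aperture: f/2.2 → f/2.5 → f/2.8 → f/3.2 → f/3.5 → f/4 → f/4.5 → f/5 → f/5.6 → f/6.3 → f/7.1 → f/8 → f/9 → f/10 → f/11.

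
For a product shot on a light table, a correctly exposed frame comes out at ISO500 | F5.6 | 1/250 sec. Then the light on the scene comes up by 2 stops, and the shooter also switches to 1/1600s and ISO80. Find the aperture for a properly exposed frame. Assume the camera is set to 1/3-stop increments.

f/1.8

Scene light: 2 stops brighter.
Shutter speed: 1/250 → 1/320 → 1/400 → 1/500 → 1/640 → 1/800 → 1/1000 → 1/1250 → 1/1600 — 2 2/3 stops faster (darker).
ISO: 500 → 400 → 320 → 250 → 200 → 160 → 125 → 100 → 80 — 2 2/3 stops lower (darker).
Net so far: 3 1/3 stops darker. Aperture: f/5.6 → f/5 → f/4.5 → f/4 → f/3.5 → f/3.2 → f/2.8 → f/2.5 → f/2.2 → f/2 → f/1.8.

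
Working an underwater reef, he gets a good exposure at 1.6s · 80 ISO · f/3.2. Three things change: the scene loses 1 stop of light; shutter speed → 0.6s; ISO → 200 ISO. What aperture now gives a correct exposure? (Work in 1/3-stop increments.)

f/2.2

Scene light: 1 stop darker.
Shutter speed: 1.6 → 1.3 → 1 → 0.8 → 0.6 — 1 1/3 stops shorter (darker).
ISO: 80 → 100 → 125 → 160 → 200 — 1 1/3 stops higher (brighter).
Net so far: 1 stop darker. Aperture: f/3.2 → f/2.8 → f/2.5 → f/2.2.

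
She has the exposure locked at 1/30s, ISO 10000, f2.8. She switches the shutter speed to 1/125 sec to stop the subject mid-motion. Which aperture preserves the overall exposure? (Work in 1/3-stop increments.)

f/1.4

Shutter speed: 1/30 → 1/40 → 1/50 → 1/60 → 1/80 → 1/100 → 1/125 — 2 stops shorter (darker).
Need 2 stops brighter from the aperture: f/2.8 → f/2.5 → f/2.2 → f/2 → f/1.8 → f/1.6 → f/1.4.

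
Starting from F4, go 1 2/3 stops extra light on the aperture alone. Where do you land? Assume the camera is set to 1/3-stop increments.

f/2.2

Aperture: f/4 → f/3.5 → f/3.2 → f/2.8 → f/2.5 → f/2.2 — 1 2/3 stops wider (brighter).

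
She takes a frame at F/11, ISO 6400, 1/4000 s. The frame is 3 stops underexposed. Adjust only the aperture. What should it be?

Underexposed by 3 stops → need 3 stops brighter.
Aperture: f/11 → f/8 → f/5.6 → f/4.

f/4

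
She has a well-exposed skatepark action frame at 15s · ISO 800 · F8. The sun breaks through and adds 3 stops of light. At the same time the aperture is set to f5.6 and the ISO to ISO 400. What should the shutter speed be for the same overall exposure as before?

Scene light: 3 stops brighter.
Aperture: f/8 → f/5.6 — 1 stop opened up (brighter).
ISO: 800 → 400 — 1 stop lower (darker).
Net so far: 3 stops brighter. Shutter speed: 15 → 8 → 4 → 2.

2 s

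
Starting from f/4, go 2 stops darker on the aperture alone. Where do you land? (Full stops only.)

Aperture: f/4 → f/5.6 → f/8 — 2 stops narrower (darker).

f/8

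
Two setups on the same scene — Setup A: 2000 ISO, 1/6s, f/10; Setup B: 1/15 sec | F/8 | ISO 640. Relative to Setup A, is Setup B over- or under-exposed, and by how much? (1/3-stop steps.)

2 1/3 stops darker

Aperture: f/10 → f/9 → f/8 — 2/3 stop opened up (brighter).
Shutter speed: 1/6 → 1/8 → 1/10 → 1/13 → 1/15 — 1 1/3 stops shorter (darker).
ISO: 2000 → 1600 → 1250 → 1000 → 800 → 640 — 1 2/3 stops lower (darker).
Net: +2/3 −1 1/3 −1 2/3 = −2 1/3 stops.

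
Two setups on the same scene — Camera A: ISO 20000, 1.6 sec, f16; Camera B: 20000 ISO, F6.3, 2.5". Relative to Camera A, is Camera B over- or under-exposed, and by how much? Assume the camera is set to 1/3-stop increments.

3 1/3 stops brighter

Aperture: f/16 → f/14 → f/13 → f/11 → f/10 → f/9 → f/8 → f/7.1 → f/6.3 — 2 2/3 stops opened up (brighter).
Shutter speed: 1.6 → 2 → 2.5 — 2/3 stop longer (brighter).
ISO: unchanged.
Net: +2 2/3 +2/3 = +3 1/3 stops.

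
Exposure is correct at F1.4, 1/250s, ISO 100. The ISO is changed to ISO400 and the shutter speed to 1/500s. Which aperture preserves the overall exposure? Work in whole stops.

ISO: 100 → 200 → 400 — 2 stops raised (brighter).
Shutter speed: 1/250 → 1/500 — 1 stop faster (darker).
Net change so far: 1 stop brighter. Offset with the aperture: f/1.4 → f/2.

f/2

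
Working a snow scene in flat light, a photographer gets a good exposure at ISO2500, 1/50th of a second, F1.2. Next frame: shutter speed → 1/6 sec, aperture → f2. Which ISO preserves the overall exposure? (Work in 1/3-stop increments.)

ISO 800

Shutter speed: 1/50 → 1/40 → 1/30 → 1/25 → 1/20 → 1/15 → 1/13 → 1/10 → 1/8 → 1/6 — 3 stops longer (brighter).
Aperture: f/1.2 → f/1.4 → f/1.6 → f/1.8 → f/2 — 1 1/3 stops stopped down (darker).
Net change so far: 1 2/3 stops brighter. Offset with the ISO: 2500 → 2000 → 1600 → 1250 → 1000 → 800.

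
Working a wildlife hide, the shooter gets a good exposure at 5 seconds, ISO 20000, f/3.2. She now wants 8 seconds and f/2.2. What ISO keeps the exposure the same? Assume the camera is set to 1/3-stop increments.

Shutter speed: 5 → 6 → 8 — 2/3 stop longer (brighter).
Aperture: f/3.2 → f/2.8 → f/2.5 → f/2.2 — 1 stop larger aperture (brighter).
Net change so far: 1 2/3 stops brighter. Offset with the ISO: 20000 → 16000 → 12800 → 10000 → 8000 → 6400.

ISO 6400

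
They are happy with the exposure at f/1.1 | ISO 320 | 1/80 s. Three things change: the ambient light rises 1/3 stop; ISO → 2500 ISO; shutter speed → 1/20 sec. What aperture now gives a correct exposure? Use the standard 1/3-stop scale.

Scene light: 1/3 stop brighter.
ISO: 320 → 400 → 500 → 640 → 800 → 1000 → 1250 → 1600 → 2000 → 2500 — 3 stops higher (brighter).
Shutter speed: 1/80 → 1/60 → 1/50 → 1/40 → 1/30 → 1/25 → 1/20 — 2 stops longer (brighter).
Net so far: 5 1/3 stops brighter. Aperture: f/1.1 → f/1.2 → f/1.4 → f/1.6 → f/1.8 → f/2 → f/2.2 → f/2.5 → f/2.8 → f/3.2 → f/3.5 → f/4 → f/4.5 → f/5 → f/5.6 → f/6.3 → f/7.1.

f/7.1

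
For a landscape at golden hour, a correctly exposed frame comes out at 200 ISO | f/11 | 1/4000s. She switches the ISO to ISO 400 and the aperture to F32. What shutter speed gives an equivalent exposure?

ISO: 200 → 400 — 1 stop higher (brighter).
Aperture: f/11 → f/16 → f/22 → f/32 — 3 stops stopped down (darker).
Net change so far: 2 stops darker. Offset with the shutter speed: 1/4000 → 1/2000 → 1/1000.

1/1000s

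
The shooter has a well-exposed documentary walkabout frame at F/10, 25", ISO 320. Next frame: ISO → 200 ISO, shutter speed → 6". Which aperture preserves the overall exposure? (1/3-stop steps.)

ISO: 320 → 250 → 200 — 2/3 stop lower (darker).
Shutter speed: 25 → 20 → 15 → 13 → 10 → 8 → 6 — 2 stops faster (darker).
Net change so far: 2 2/3 stops darker. Offset with the aperture: f/10 → f/9 → f/8 → f/7.1 → f/6.3 → f/5.6 → f/5 → f/4.5 → f/4.

f/4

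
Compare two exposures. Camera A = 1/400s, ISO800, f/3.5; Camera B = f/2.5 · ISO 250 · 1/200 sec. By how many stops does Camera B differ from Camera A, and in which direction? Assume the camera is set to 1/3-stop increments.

Aperture: f/3.5 → f/3.2 → f/2.8 → f/2.5 — 1 stop opened up (brighter).
Shutter speed: 1/400 → 1/320 → 1/250 → 1/200 — 1 stop longer (brighter).
ISO: 800 → 640 → 500 → 400 → 320 → 250 — 1 2/3 stops lower (darker).
Net: +1 +1 −1 2/3 = +1/3 stops.

1/3 stop brighter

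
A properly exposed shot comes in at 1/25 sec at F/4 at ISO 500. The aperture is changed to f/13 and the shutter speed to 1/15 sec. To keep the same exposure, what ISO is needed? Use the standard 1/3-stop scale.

ISO 3200

Aperture: f/4 → f/4.5 → f/5 → f/5.6 → f/6.3 → f/7.1 → f/8 → f/9 → f/10 → f/11 → f/13 — 3 1/3 stops smaller aperture (darker).
Shutter speed: 1/25 → 1/20 → 1/15 — 2/3 stop slower (brighter).
Net change so far: 2 2/3 stops darker. Offset with the ISO: 500 → 640 → 800 → 1000 → 1250 → 1600 → 2000 → 2500 → 3200.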